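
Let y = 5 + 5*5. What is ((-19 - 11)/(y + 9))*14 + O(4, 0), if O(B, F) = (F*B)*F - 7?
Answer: -231/13 ≈ -17.769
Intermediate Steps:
O(B, F) = -7 + B*F² (O(B, F) = (B*F)*F - 7 = B*F² - 7 = -7 + B*F²)
y = 30 (y = 5 + 25 = 30)
((-19 - 11)/(y + 9))*14 + O(4, 0) = ((-19 - 11)/(30 + 9))*14 + (-7 + 4*0²) = -30/39*14 + (-7 + 4*0) = -30*1/39*14 + (-7 + 0) = -10/13*14 - 7 = -140/13 - 7 = -231/13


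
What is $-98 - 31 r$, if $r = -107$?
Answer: $3219$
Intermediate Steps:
$-98 - 31 r = -98 - -3317 = -98 + 3317 = 3219$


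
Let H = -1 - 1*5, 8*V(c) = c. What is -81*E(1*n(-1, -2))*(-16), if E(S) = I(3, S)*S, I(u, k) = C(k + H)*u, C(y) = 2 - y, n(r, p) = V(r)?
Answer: -15795/4 ≈ -3948.8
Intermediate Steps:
V(c) = c/8
H = -6 (H = -1 - 5 = -6)
n(r, p) = r/8
I(u, k) = u*(8 - k) (I(u, k) = (2 - (k - 6))*u = (2 - (-6 + k))*u = (2 + (6 - k))*u = (8 - k)*u = u*(8 - k))
E(S) = S*(24 - 3*S) (E(S) = (3*(8 - S))*S = (24 - 3*S)*S = S*(24 - 3*S))
-81*E(1*n(-1, -2))*(-16) = -243*1*((1/8)*(-1))*(8 - (1/8)*(-1))*(-16) = -243*1*(-1/8)*(8 - (-1)/8)*(-16) = -243*(-1)*(8 - 1*(-1/8))/8*(-16) = -243*(-1)*(8 + 1/8)/8*(-16) = -243*(-1)*65/(8*8)*(-16) = -81*(-195/64)*(-16) = (15795/64)*(-16) = -15795/4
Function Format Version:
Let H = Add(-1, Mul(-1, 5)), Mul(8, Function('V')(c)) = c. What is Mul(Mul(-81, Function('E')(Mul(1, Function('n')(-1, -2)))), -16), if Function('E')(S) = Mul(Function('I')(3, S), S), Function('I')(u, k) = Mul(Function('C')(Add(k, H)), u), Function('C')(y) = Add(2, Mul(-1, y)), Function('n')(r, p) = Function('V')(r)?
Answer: Rational(-15795, 4) ≈ -3948.8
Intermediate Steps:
Function('V')(c) = Mul(Rational(1, 8), c)
H = -6 (H = Add(-1, -5) = -6)
Function('n')(r, p) = Mul(Rational(1, 8), r)
Function('I')(u, k) = Mul(u, Add(8, Mul(-1, k))) (Function('I')(u, k) = Mul(Add(2, Mul(-1, Add(k, -6))), u) = Mul(Add(2, Mul(-1, Add(-6, k))), u) = Mul(Add(2, Add(6, Mul(-1, k))), u) = Mul(Add(8, Mul(-1, k)), u) = Mul(u, Add(8, Mul(-1, k))))
Function('E')(S) = Mul(S, Add(24, Mul(-3, S))) (Function('E')(S) = Mul(Mul(3, Add(8, Mul(-1, S))), S) = Mul(Add(24, Mul(-3, S)), S) = Mul(S, Add(24, Mul(-3, S))))
Mul(Mul(-81, Function('E')(Mul(1, Function('n')(-1, -2)))), -16) = Mul(Mul(-81, Mul(3, Mul(1, Mul(Rational(1, 8), -1)), Add(8, Mul(-1, Mul(1, Mul(Rational(1, 8), -1)))))), -16) = Mul(Mul(-81, Mul(3, Mul(1, Rational(-1, 8)), Add(8, Mul(-1, Mul(1, Rational(-1, 8)))))), -16) = Mul(Mul(-81, Mul(3, Rational(-1, 8), Add(8, Mul(-1, Rational(-1, 8))))), -16) = Mul(Mul(-81, Mul(3, Rational(-1, 8), Add(8, Rational(1, 8)))), -16) = Mul(Mul(-81, Mul(3, Rational(-1, 8), Rational(65, 8))), -16) = Mul(Mul(-81, Rational(-195, 64)), -16) = Mul(Rational(15795, 64), -16) = Rational(-15795, 4)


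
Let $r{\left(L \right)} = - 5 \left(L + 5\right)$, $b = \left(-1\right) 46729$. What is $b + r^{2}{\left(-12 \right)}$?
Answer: $-45504$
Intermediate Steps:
$b = -46729$
$r{\left(L \right)} = -25 - 5 L$ ($r{\left(L \right)} = - 5 \left(5 + L\right) = -25 - 5 L$)
$b + r^{2}{\left(-12 \right)} = -46729 + \left(-25 - -60\right)^{2} = -46729 + \left(-25 + 60\right)^{2} = -46729 + 35^{2} = -46729 + 1225 = -45504$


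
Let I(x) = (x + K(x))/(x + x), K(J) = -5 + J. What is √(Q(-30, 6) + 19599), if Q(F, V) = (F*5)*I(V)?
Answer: √78046/2 ≈ 139.68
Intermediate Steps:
I(x) = (-5 + 2*x)/(2*x) (I(x) = (x + (-5 + x))/(x + x) = (-5 + 2*x)/((2*x)) = (-5 + 2*x)*(1/(2*x)) = (-5 + 2*x)/(2*x))
Q(F, V) = 5*F*(-5/2 + V)/V (Q(F, V) = (F*5)*((-5/2 + V)/V) = (5*F)*((-5/2 + V)/V) = 5*F*(-5/2 + V)/V)
√(Q(-30, 6) + 19599) = √((5*(-30) - 25/2*(-30)/6) + 19599) = √((-150 - 25/2*(-30)*⅙) + 19599) = √((-150 + 125/2) + 19599) = √(-175/2 + 19599) = √(39023/2) = √78046/2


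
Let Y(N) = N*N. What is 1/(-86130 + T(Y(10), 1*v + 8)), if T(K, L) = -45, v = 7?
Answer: -1/86175 ≈ -1.1604e-5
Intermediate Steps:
Y(N) = N²
1/(-86130 + T(Y(10), 1*v + 8)) = 1/(-86130 - 45) = 1/(-86175) = -1/86175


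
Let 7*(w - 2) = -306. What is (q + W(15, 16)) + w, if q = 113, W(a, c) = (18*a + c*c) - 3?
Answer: 4160/7 ≈ 594.29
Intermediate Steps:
W(a, c) = -3 + c² + 18*a (W(a, c) = (18*a + c²) - 3 = (c² + 18*a) - 3 = -3 + c² + 18*a)
w = -292/7 (w = 2 + (⅐)*(-306) = 2 - 306/7 = -292/7 ≈ -41.714)
(q + W(15, 16)) + w = (113 + (-3 + 16² + 18*15)) - 292/7 = (113 + (-3 + 256 + 270)) - 292/7 = (113 + 523) - 292/7 = 636 - 292/7 = 4160/7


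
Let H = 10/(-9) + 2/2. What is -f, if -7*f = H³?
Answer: -1/5103 ≈ -0.00019596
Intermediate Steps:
H = -⅑ (H = 10*(-⅑) + 2*(½) = -10/9 + 1 = -⅑ ≈ -0.11111)
f = 1/5103 (f = -(-⅑)³/7 = -⅐*(-1/729) = 1/5103 ≈ 0.00019596)
-f = -1*1/5103 = -1/5103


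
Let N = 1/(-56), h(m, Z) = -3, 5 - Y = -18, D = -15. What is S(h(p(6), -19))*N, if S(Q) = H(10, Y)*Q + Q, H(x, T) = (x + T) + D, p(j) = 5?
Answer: 57/56 ≈ 1.0179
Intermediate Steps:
Y = 23 (Y = 5 - 1*(-18) = 5 + 18 = 23)
H(x, T) = -15 + T + x (H(x, T) = (x + T) - 15 = (T + x) - 15 = -15 + T + x)
S(Q) = 19*Q (S(Q) = (-15 + 23 + 10)*Q + Q = 18*Q + Q = 19*Q)
N = -1/56 ≈ -0.017857
S(h(p(6), -19))*N = (19*(-3))*(-1/56) = -57*(-1/56) = 57/56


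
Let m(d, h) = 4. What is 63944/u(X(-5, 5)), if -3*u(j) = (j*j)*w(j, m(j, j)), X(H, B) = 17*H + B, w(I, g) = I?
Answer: 23979/64000 ≈ 0.37467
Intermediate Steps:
X(H, B) = B + 17*H
u(j) = -j**3/3 (u(j) = -j*j*j/3 = -j**2*j/3 = -j**3/3)
63944/u(X(-5, 5)) = 63944/((-(5 + 17*(-5))**3/3)) = 63944/((-(5 - 85)**3/3)) = 63944/((-1/3*(-80)**3)) = 63944/((-1/3*(-512000))) = 63944/(512000/3) = 63944*(3/512000) = 23979/64000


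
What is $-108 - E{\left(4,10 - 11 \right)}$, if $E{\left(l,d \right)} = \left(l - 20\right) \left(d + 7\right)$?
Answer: $-12$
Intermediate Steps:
$E{\left(l,d \right)} = \left(-20 + l\right) \left(7 + d\right)$
$-108 - E{\left(4,10 - 11 \right)} = -108 - \left(-140 - 20 \left(10 - 11\right) + 7 \cdot 4 + \left(10 - 11\right) 4\right) = -108 - \left(-140 - -20 + 28 - 4\right) = -108 - \left(-140 + 20 + 28 - 4\right) = -108 - -96 = -108 + 96 = -12$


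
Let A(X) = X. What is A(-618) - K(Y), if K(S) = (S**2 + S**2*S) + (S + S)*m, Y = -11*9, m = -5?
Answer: 958890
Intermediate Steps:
Y = -99
K(S) = S**2 + S**3 - 10*S (K(S) = (S**2 + S**2*S) + (S + S)*(-5) = (S**2 + S**3) + (2*S)*(-5) = (S**2 + S**3) - 10*S = S**2 + S**3 - 10*S)
A(-618) - K(Y) = -618 - (-99)*(-10 - 99 + (-99)**2) = -618 - (-99)*(-10 - 99 + 9801) = -618 - (-99)*9692 = -618 - 1*(-959508) = -618 + 959508 = 958890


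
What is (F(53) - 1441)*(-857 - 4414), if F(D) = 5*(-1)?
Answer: 7621866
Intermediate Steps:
F(D) = -5
(F(53) - 1441)*(-857 - 4414) = (-5 - 1441)*(-857 - 4414) = -1446*(-5271) = 7621866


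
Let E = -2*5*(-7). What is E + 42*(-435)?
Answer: -18200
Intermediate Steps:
E = 70 (E = -10*(-7) = 70)
E + 42*(-435) = 70 + 42*(-435) = 70 - 18270 = -18200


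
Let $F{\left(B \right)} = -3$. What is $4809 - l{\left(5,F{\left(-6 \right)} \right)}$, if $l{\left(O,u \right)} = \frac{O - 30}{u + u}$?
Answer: $\frac{28829}{6} \approx 4804.8$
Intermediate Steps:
$l{\left(O,u \right)} = \frac{-30 + O}{2 u}$
$4809 - l{\left(5,F{\left(-6 \right)} \right)} = 4809 - \frac{-30 + 5}{2 \left(-3\right)} = 4809 - \frac{1}{2} \left(- \frac{1}{3}\right) \left(-25\right) = 4809 - \frac{25}{6} = \frac{28829}{6}$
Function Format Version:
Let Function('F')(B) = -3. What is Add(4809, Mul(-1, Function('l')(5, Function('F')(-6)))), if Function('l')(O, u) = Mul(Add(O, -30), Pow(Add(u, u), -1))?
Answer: Rational(28829, 6) ≈ 4804.8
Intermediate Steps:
Function('l')(O, u) = Mul(Rational(1, 2), Pow(u, -1), Add(-30, O)) (Function('l')(O, u) = Mul(Add(-30, O), Pow(Mul(2, u), -1)) = Mul(Add(-30, O), Mul(Rational(1, 2), Pow(u, -1))) = Mul(Rational(1, 2), Pow(u, -1), Add(-30, O)))
Add(4809, Mul(-1, Function('l')(5, Function('F')(-6)))) = Add(4809, Mul(-1, Mul(Rational(1, 2), Pow(-3, -1), Add(-30, 5)))) = Add(4809, Mul(-1, Mul(Rational(1, 2), Rational(-1, 3), -25))) = Add(4809, Mul(-1, Rational(25, 6))) = Add(4809, Rational(-25, 6)) = Rational(28829, 6)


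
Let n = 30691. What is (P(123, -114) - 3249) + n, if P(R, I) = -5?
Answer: 27437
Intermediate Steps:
(P(123, -114) - 3249) + n = (-5 - 3249) + 30691 = -3254 + 30691 = 27437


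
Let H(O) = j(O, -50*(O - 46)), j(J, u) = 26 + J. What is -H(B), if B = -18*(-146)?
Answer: -2654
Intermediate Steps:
B = 2628
H(O) = 26 + O
-H(B) = -(26 + 2628) = -1*2654 = -2654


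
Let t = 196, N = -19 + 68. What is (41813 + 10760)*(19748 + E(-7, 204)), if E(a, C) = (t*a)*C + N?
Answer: -13673764143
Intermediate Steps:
N = 49
E(a, C) = 49 + 196*C*a (E(a, C) = (196*a)*C + 49 = 196*C*a + 49 = 49 + 196*C*a)
(41813 + 10760)*(19748 + E(-7, 204)) = (41813 + 10760)*(19748 + (49 + 196*204*(-7))) = 52573*(19748 + (49 - 279888)) = 52573*(19748 - 279839) = 52573*(-260091) = -13673764143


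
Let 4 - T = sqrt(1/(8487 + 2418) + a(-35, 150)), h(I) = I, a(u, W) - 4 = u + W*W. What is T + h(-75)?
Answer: -71 - sqrt(2671991583630)/10905 ≈ -220.90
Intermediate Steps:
a(u, W) = 4 + u + W**2 (a(u, W) = 4 + (u + W*W) = 4 + (u + W**2) = 4 + u + W**2)
T = 4 - sqrt(2671991583630)/10905 (T = 4 - sqrt(1/(8487 + 2418) + (4 - 35 + 150**2)) = 4 - sqrt(1/10905 + (4 - 35 + 22500)) = 4 - sqrt(1/10905 + 22469) = 4 - sqrt(245024446/10905) = 4 - sqrt(2671991583630)/10905 ≈ -145.90)
T + h(-75) = (4 - sqrt(2671991583630)/10905) - 75 = -71 - sqrt(2671991583630)/10905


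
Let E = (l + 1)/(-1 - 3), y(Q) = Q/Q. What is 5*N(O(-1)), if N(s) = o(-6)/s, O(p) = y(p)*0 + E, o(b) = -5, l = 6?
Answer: 100/7 ≈ 14.286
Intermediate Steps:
y(Q) = 1
E = -7/4 (E = (6 + 1)/(-1 - 3) = 7/(-4) = 7*(-¼) = -7/4 ≈ -1.7500)
O(p) = -7/4 (O(p) = 1*0 - 7/4 = 0 - 7/4 = -7/4)
N(s) = -5/s
5*N(O(-1)) = 5*(-5/(-7/4)) = 5*(-5*(-4/7)) = 5*(20/7) = 100/7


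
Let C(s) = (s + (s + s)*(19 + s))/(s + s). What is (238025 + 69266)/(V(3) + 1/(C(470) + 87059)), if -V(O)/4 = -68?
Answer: 53805732227/47626386 ≈ 1129.7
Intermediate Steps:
V(O) = 272 (V(O) = -4*(-68) = 272)
C(s) = (s + 2*s*(19 + s))/(2*s) (C(s) = (s + (2*s)*(19 + s))/((2*s)) = (s + 2*s*(19 + s))*(1/(2*s)) = (s + 2*s*(19 + s))/(2*s))
(238025 + 69266)/(V(3) + 1/(C(470) + 87059)) = (238025 + 69266)/(272 + 1/((39/2 + 470) + 87059)) = 307291/(272 + 1/(979/2 + 87059)) = 307291/(272 + 1/(175097/2)) = 307291/(272 + 2/175097) = 307291/(47626386/175097) = 307291*(175097/47626386) = 53805732227/47626386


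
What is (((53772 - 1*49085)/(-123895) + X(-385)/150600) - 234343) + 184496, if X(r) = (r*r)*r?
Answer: -37485822462223/746343480 ≈ -50226.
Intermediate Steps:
X(r) = r**3 (X(r) = r**2*r = r**3)
(((53772 - 1*49085)/(-123895) + X(-385)/150600) - 234343) + 184496 = (((53772 - 1*49085)/(-123895) + (-385)**3/150600) - 234343) + 184496 = (((53772 - 49085)*(-1/123895) - 57066625*1/150600) - 234343) + 184496 = ((4687*(-1/123895) - 2282665/6024) - 234343) + 184496 = ((-4687/123895 - 2282665/6024) - 234343) + 184496 = (-282839014663/746343480 - 234343) + 184496 = -175183209148303/746343480 + 184496 = -37485822462223/746343480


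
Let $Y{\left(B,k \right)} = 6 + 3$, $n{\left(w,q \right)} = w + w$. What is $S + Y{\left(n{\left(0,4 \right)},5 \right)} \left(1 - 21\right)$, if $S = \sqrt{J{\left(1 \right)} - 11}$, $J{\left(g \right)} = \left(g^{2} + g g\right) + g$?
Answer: $-180 + 2 i \sqrt{2} \approx -180.0 + 2.8284 i$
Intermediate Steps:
$J{\left(g \right)} = g + 2 g^{2}$ ($J{\left(g \right)} = \left(g^{2} + g^{2}\right) + g = 2 g^{2} + g = g + 2 g^{2}$)
$n{\left(w,q \right)} = 2 w$
$S = 2 i \sqrt{2}$ ($S = \sqrt{1 \left(1 + 2 \cdot 1\right) - 11} = \sqrt{1 \left(1 + 2\right) - 11} = \sqrt{1 \cdot 3 - 11} = \sqrt{3 - 11} = \sqrt{-8} = 2 i \sqrt{2} \approx 2.8284 i$)
$Y{\left(B,k \right)} = 9$
$S + Y{\left(n{\left(0,4 \right)},5 \right)} \left(1 - 21\right) = 2 i \sqrt{2} + 9 \left(1 - 21\right) = 2 i \sqrt{2} + 9 \left(-20\right) = 2 i \sqrt{2} - 180 = -180 + 2 i \sqrt{2}$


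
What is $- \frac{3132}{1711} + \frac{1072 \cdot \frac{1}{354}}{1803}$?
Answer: $- \frac{583636}{319131} \approx -1.8288$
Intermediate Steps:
$- \frac{3132}{1711} + \frac{1072 \cdot \frac{1}{354}}{1803} = \left(-3132\right) \frac{1}{1711} + 1072 \cdot \frac{1}{354} \cdot \frac{1}{1803} = - \frac{108}{59} + \frac{536}{177} \cdot \frac{1}{1803} = - \frac{108}{59} + \frac{536}{319131} = - \frac{583636}{319131}$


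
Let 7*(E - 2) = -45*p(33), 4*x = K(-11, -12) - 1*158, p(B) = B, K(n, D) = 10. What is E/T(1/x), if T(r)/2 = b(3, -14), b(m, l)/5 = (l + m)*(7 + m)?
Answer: 1471/7700 ≈ 0.19104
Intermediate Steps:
x = -37 (x = (10 - 1*158)/4 = (10 - 158)/4 = (¼)*(-148) = -37)
b(m, l) = 5*(7 + m)*(l + m) (b(m, l) = 5*((l + m)*(7 + m)) = 5*((7 + m)*(l + m)) = 5*(7 + m)*(l + m))
T(r) = -1100 (T(r) = 2*(5*3² + 35*(-14) + 35*3 + 5*(-14)*3) = 2*(5*9 - 490 + 105 - 210) = 2*(45 - 490 + 105 - 210) = 2*(-550) = -1100)
E = -1471/7 (E = 2 + (-45*33)/7 = 2 + (⅐)*(-1485) = 2 - 1485/7 = -1471/7 ≈ -210.14)
E/T(1/x) = -1471/7/(-1100) = -1471/7*(-1/1100) = 1471/7700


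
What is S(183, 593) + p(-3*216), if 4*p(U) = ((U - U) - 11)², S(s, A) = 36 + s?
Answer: 997/4 ≈ 249.25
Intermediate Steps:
p(U) = 121/4 (p(U) = ((U - U) - 11)²/4 = (0 - 11)²/4 = (¼)*(-11)² = (¼)*121 = 121/4)
S(183, 593) + p(-3*216) = (36 + 183) + 121/4 = 219 + 121/4 = 997/4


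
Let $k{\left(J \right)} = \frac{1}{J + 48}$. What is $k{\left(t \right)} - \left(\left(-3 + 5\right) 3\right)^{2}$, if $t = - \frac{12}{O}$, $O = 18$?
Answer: $- \frac{5109}{142} \approx -35.979$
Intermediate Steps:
$t = - \frac{2}{3}$ ($t = - \frac{12}{18} = \left(-12\right) \frac{1}{18} = - \frac{2}{3} \approx -0.66667$)
$k{\left(J \right)} = \frac{1}{48 + J}$
$k{\left(t \right)} - \left(\left(-3 + 5\right) 3\right)^{2} = \frac{1}{48 - \frac{2}{3}} - \left(\left(-3 + 5\right) 3\right)^{2} = \frac{1}{\frac{142}{3}} - \left(2 \cdot 3\right)^{2} = \frac{3}{142} - 6^{2} = \frac{3}{142} - 36 = - \frac{5109}{142}$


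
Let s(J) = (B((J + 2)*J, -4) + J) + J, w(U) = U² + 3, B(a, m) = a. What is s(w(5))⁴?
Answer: 644513529856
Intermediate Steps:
w(U) = 3 + U²
s(J) = 2*J + J*(2 + J) (s(J) = ((J + 2)*J + J) + J = ((2 + J)*J + J) + J = (J*(2 + J) + J) + J = (J + J*(2 + J)) + J = 2*J + J*(2 + J))
s(w(5))⁴ = ((3 + 5²)*(4 + (3 + 5²)))⁴ = ((3 + 25)*(4 + (3 + 25)))⁴ = (28*(4 + 28))⁴ = (28*32)⁴ = 896⁴ = 644513529856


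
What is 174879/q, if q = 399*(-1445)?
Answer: -3429/11305 ≈ -0.30332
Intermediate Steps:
q = -576555
174879/q = 174879/(-576555) = 174879*(-1/576555) = -3429/11305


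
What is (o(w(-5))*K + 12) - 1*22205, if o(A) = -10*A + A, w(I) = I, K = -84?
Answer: -25973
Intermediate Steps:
o(A) = -9*A
(o(w(-5))*K + 12) - 1*22205 = (-9*(-5)*(-84) + 12) - 1*22205 = (45*(-84) + 12) - 22205 = (-3780 + 12) - 22205 = -3768 - 22205 = -25973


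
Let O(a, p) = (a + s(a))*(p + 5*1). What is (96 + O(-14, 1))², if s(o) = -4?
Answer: 144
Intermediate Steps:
O(a, p) = (-4 + a)*(5 + p) (O(a, p) = (a - 4)*(p + 5*1) = (-4 + a)*(p + 5) = (-4 + a)*(5 + p))
(96 + O(-14, 1))² = (96 + (-20 - 4*1 + 5*(-14) - 14*1))² = (96 + (-20 - 4 - 70 - 14))² = (96 - 108)² = (-12)² = 144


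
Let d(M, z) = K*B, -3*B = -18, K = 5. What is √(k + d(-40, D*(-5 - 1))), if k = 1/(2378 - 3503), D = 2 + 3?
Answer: √168745/75 ≈ 5.4771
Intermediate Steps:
D = 5
B = 6 (B = -⅓*(-18) = 6)
d(M, z) = 30 (d(M, z) = 5*6 = 30)
k = -1/1125 (k = 1/(-1125) = -1/1125 ≈ -0.00088889)
√(k + d(-40, D*(-5 - 1))) = √(-1/1125 + 30) = √(33749/1125) = √168745/75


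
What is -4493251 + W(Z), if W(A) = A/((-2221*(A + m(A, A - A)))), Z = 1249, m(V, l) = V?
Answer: -19959020943/4442 ≈ -4.4932e+6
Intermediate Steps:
W(A) = -1/4442 (W(A) = A/((-2221*(A + A))) = A/((-4442*A)) = A*(-1/(4442*A)) = -1/4442)
-4493251 + W(Z) = -4493251 - 1/4442 = -19959020943/4442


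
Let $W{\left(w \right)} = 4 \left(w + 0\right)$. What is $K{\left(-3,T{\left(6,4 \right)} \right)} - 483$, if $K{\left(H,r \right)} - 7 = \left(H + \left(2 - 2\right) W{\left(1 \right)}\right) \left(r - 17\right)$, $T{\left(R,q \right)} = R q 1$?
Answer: $-497$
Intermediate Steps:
$T{\left(R,q \right)} = R q$
$W{\left(w \right)} = 4 w$
$K{\left(H,r \right)} = 7 + H \left(-17 + r\right)$ ($K{\left(H,r \right)} = 7 + \left(H + \left(2 - 2\right) 4 \cdot 1\right) \left(r - 17\right) = 7 + \left(H + 0 \cdot 4\right) \left(-17 + r\right) = 7 + \left(H + 0\right) \left(-17 + r\right) = 7 + H \left(-17 + r\right)$)
$K{\left(-3,T{\left(6,4 \right)} \right)} - 483 = \left(7 - -51 - 3 \cdot 6 \cdot 4\right) - 483 = \left(7 + 51 - 72\right) - 483 = -14 - 483 = -497$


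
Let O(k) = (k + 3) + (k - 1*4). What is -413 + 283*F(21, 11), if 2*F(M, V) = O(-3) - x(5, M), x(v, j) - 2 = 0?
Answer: -3373/2 ≈ -1686.5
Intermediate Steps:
x(v, j) = 2 (x(v, j) = 2 + 0 = 2)
O(k) = -1 + 2*k (O(k) = (3 + k) + (k - 4) = (3 + k) + (-4 + k) = -1 + 2*k)
F(M, V) = -9/2 (F(M, V) = ((-1 + 2*(-3)) - 1*2)/2 = ((-1 - 6) - 2)/2 = (-7 - 2)/2 = (½)*(-9) = -9/2)
-413 + 283*F(21, 11) = -413 + 283*(-9/2) = -413 - 2547/2 = -3373/2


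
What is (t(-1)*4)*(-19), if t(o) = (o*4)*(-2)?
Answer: -608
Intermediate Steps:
t(o) = -8*o (t(o) = (4*o)*(-2) = -8*o)
(t(-1)*4)*(-19) = (-8*(-1)*4)*(-19) = (8*4)*(-19) = 32*(-19) = -608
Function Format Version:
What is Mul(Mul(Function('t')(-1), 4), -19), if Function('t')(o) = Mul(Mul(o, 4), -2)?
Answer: -608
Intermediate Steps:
Function('t')(o) = Mul(-8, o) (Function('t')(o) = Mul(Mul(4, o), -2) = Mul(-8, o))
Mul(Mul(Function('t')(-1), 4), -19) = Mul(Mul(Mul(-8, -1), 4), -19) = Mul(Mul(8, 4), -19) = Mul(32, -19) = -608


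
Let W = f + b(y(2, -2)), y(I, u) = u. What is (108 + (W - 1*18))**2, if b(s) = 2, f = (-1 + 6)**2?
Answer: 13689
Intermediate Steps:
f = 25 (f = 5**2 = 25)
W = 27 (W = 25 + 2 = 27)
(108 + (W - 1*18))**2 = (108 + (27 - 1*18))**2 = (108 + (27 - 18))**2 = (108 + 9)**2 = 117**2 = 13689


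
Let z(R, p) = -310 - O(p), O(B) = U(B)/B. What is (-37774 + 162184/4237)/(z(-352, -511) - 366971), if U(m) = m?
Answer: 4207533/40951943 ≈ 0.10274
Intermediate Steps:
O(B) = 1 (O(B) = B/B = 1)
z(R, p) = -311 (z(R, p) = -310 - 1*1 = -310 - 1 = -311)
(-37774 + 162184/4237)/(z(-352, -511) - 366971) = (-37774 + 162184/4237)/(-311 - 366971) = (-37774 + 162184*(1/4237))/(-367282) = (-37774 + 8536/223)*(-1/367282) = -8415066/223*(-1/367282) = 4207533/40951943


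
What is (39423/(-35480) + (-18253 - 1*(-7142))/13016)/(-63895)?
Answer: 56709253/1844200107100 ≈ 3.0750e-5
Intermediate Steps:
(39423/(-35480) + (-18253 - 1*(-7142))/13016)/(-63895) = (39423*(-1/35480) + (-18253 + 7142)*(1/13016))*(-1/63895) = (-39423/35480 - 11111*1/13016)*(-1/63895) = (-39423/35480 - 11111/13016)*(-1/63895) = -56709253/28862980*(-1/63895) = 56709253/1844200107100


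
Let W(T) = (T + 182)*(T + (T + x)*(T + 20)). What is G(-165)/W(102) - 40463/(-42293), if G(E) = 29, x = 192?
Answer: 413350193737/432043295640 ≈ 0.95673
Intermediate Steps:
W(T) = (182 + T)*(T + (20 + T)*(192 + T)) (W(T) = (T + 182)*(T + (T + 192)*(T + 20)) = (182 + T)*(T + (192 + T)*(20 + T)) = (182 + T)*(T + (20 + T)*(192 + T)))
G(-165)/W(102) - 40463/(-42293) = 29/(698880 + 102**3 + 395*102**2 + 42606*102) - 40463/(-42293) = 29/(698880 + 1061208 + 395*10404 + 4345812) - 40463*(-1/42293) = 29/(698880 + 1061208 + 4109580 + 4345812) + 40463/42293 = 29/10215480 + 40463/42293 = 413350193737/432043295640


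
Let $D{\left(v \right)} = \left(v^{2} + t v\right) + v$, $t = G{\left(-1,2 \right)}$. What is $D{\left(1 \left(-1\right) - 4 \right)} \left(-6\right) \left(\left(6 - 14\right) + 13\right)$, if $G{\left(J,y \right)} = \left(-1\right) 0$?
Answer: $-600$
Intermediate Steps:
$G{\left(J,y \right)} = 0$
$t = 0$
$D{\left(v \right)} = v + v^{2}$ ($D{\left(v \right)} = \left(v^{2} + 0 v\right) + v = \left(v^{2} + 0\right) + v = v^{2} + v = v + v^{2}$)
$D{\left(1 \left(-1\right) - 4 \right)} \left(-6\right) \left(\left(6 - 14\right) + 13\right) = \left(1 \left(-1\right) - 4\right) \left(1 + \left(1 \left(-1\right) - 4\right)\right) \left(-6\right) \left(\left(6 - 14\right) + 13\right) = \left(-1 - 4\right) \left(1 - 5\right) \left(-6\right) \left(-8 + 13\right) = - 5 \left(1 - 5\right) \left(-6\right) 5 = \left(-5\right) \left(-4\right) \left(-6\right) 5 = 20 \left(-6\right) 5 = \left(-120\right) 5 = -600$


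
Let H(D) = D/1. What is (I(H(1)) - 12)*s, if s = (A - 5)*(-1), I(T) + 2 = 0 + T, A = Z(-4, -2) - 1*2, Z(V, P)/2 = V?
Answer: -195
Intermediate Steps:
Z(V, P) = 2*V
A = -10 (A = 2*(-4) - 1*2 = -8 - 2 = -10)
H(D) = D (H(D) = D*1 = D)
I(T) = -2 + T (I(T) = -2 + (0 + T) = -2 + T)
s = 15 (s = (-10 - 5)*(-1) = -15*(-1) = 15)
(I(H(1)) - 12)*s = ((-2 + 1) - 12)*15 = (-1 - 12)*15 = -13*15 = -195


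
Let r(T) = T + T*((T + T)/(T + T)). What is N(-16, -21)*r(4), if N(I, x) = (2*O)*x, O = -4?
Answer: 1344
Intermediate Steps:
N(I, x) = -8*x (N(I, x) = (2*(-4))*x = -8*x)
r(T) = 2*T (r(T) = T + T*((2*T)/((2*T))) = T + T*((2*T)*(1/(2*T))) = T + T*1 = T + T = 2*T)
N(-16, -21)*r(4) = (-8*(-21))*(2*4) = 168*8 = 1344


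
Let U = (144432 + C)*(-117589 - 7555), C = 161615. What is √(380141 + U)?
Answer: I*√38299565627 ≈ 1.957e+5*I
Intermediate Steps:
U = -38299945768 (U = (144432 + 161615)*(-117589 - 7555) = 306047*(-125144) = -38299945768)
√(380141 + U) = √(380141 - 38299945768) = √(-38299565627) = I*√38299565627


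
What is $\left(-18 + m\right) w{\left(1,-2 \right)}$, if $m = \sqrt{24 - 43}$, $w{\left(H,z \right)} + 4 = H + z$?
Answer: $90 - 5 i \sqrt{19} \approx 90.0 - 21.794 i$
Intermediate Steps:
$w{\left(H,z \right)} = -4 + H + z$ ($w{\left(H,z \right)} = -4 + \left(H + z\right) = -4 + H + z$)
$m = i \sqrt{19}$ ($m = \sqrt{-19} = i \sqrt{19} \approx 4.3589 i$)
$\left(-18 + m\right) w{\left(1,-2 \right)} = \left(-18 + i \sqrt{19}\right) \left(-4 + 1 - 2\right) = \left(-18 + i \sqrt{19}\right) \left(-5\right) = 90 - 5 i \sqrt{19}$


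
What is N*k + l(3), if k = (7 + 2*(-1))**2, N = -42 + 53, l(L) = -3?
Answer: 272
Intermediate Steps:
N = 11
k = 25 (k = (7 - 2)**2 = 5**2 = 25)
N*k + l(3) = 11*25 - 3 = 275 - 3 = 272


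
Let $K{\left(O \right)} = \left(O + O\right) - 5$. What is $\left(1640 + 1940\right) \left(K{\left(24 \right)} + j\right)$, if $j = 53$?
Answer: $343680$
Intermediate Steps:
$K{\left(O \right)} = -5 + 2 O$ ($K{\left(O \right)} = 2 O - 5 = -5 + 2 O$)
$\left(1640 + 1940\right) \left(K{\left(24 \right)} + j\right) = \left(1640 + 1940\right) \left(\left(-5 + 2 \cdot 24\right) + 53\right) = 3580 \left(\left(-5 + 48\right) + 53\right) = 3580 \left(43 + 53\right) = 3580 \cdot 96 = 343680$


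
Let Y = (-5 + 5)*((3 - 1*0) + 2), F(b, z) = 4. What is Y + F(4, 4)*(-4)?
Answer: -16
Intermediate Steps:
Y = 0 (Y = 0*((3 + 0) + 2) = 0*(3 + 2) = 0*5 = 0)
Y + F(4, 4)*(-4) = 0 + 4*(-4) = 0 - 16 = -16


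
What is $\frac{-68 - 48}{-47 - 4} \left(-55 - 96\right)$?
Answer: $- \frac{17516}{51} \approx -343.45$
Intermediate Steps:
$\frac{-68 - 48}{-47 - 4} \left(-55 - 96\right) = - \frac{116}{-51} \left(-151\right) = \left(-116\right) \left(- \frac{1}{51}\right) \left(-151\right) = \frac{116}{51} \left(-151\right) = - \frac{17516}{51}$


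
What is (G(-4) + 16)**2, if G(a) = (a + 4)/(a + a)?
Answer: 256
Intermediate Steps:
G(a) = (4 + a)/(2*a) (G(a) = (4 + a)/((2*a)) = (4 + a)*(1/(2*a)) = (4 + a)/(2*a))
(G(-4) + 16)**2 = ((1/2)*(4 - 4)/(-4) + 16)**2 = ((1/2)*(-1/4)*0 + 16)**2 = (0 + 16)**2 = 16**2 = 256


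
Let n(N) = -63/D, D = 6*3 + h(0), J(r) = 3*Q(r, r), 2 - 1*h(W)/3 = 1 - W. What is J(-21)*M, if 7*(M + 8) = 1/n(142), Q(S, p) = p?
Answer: 507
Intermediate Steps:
h(W) = 3 + 3*W (h(W) = 6 - 3*(1 - W) = 6 + (-3 + 3*W) = 3 + 3*W)
J(r) = 3*r
D = 21 (D = 6*3 + (3 + 3*0) = 18 + (3 + 0) = 18 + 3 = 21)
n(N) = -3 (n(N) = -63/21 = -63*1/21 = -3)
M = -169/21 (M = -8 + (⅐)/(-3) = -8 + (⅐)*(-⅓) = -8 - 1/21 = -169/21 ≈ -8.0476)
J(-21)*M = (3*(-21))*(-169/21) = -63*(-169/21) = 507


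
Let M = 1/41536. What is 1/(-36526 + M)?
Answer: -41536/1517143935 ≈ -2.7378e-5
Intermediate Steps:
M = 1/41536 ≈ 2.4076e-5
1/(-36526 + M) = 1/(-36526 + 1/41536) = 1/(-1517143935/41536) = -41536/1517143935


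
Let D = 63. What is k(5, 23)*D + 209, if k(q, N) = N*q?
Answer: 7454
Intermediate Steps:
k(5, 23)*D + 209 = (23*5)*63 + 209 = 115*63 + 209 = 7245 + 209 = 7454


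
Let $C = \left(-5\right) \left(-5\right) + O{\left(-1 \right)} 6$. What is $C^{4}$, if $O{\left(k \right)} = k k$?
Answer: $923521$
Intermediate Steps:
$O{\left(k \right)} = k^{2}$
$C = 31$ ($C = \left(-5\right) \left(-5\right) + \left(-1\right)^{2} \cdot 6 = 25 + 1 \cdot 6 = 25 + 6 = 31$)
$C^{4} = 31^{4} = 923521$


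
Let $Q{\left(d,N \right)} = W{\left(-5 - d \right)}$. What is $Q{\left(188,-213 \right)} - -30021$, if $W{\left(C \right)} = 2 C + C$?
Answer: $29442$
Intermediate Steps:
$W{\left(C \right)} = 3 C$
$Q{\left(d,N \right)} = -15 - 3 d$ ($Q{\left(d,N \right)} = 3 \left(-5 - d\right) = -15 - 3 d$)
$Q{\left(188,-213 \right)} - -30021 = \left(-15 - 564\right) - -30021 = \left(-15 - 564\right) + 30021 = -579 + 30021 = 29442$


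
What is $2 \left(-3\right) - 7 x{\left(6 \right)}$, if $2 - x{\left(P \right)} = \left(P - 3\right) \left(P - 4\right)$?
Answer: $22$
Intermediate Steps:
$x{\left(P \right)} = 2 - \left(-4 + P\right) \left(-3 + P\right)$ ($x{\left(P \right)} = 2 - \left(P - 3\right) \left(P - 4\right) = 2 - \left(-3 + P\right) \left(-4 + P\right) = 2 - \left(-4 + P\right) \left(-3 + P\right)$)
$2 \left(-3\right) - 7 x{\left(6 \right)} = 2 \left(-3\right) - 7 \left(-10 - 6^{2} + 7 \cdot 6\right) = -6 - 7 \left(-10 - 36 + 42\right) = -6 - -28 = -6 + 28 = 22$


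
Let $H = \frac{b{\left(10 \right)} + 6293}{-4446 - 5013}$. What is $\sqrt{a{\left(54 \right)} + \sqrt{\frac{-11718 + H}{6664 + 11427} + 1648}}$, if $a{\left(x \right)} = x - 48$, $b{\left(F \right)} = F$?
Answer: $\frac{\sqrt{19522001380151574 + 57040923 \sqrt{5359935443251213527}}}{57040923} \approx 6.8255$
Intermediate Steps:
$H = - \frac{2101}{3153}$ ($H = \frac{10 + 6293}{-4446 - 5013} = \frac{6303}{-9459} = 6303 \left(- \frac{1}{9459}\right) = - \frac{2101}{3153} \approx -0.66635$)
$a{\left(x \right)} = -48 + x$ ($a{\left(x \right)} = x - 48 = -48 + x$)
$\sqrt{a{\left(54 \right)} + \sqrt{\frac{-11718 + H}{6664 + 11427} + 1648}} = \sqrt{\left(-48 + 54\right) + \sqrt{\frac{-11718 - \frac{2101}{3153}}{6664 + 11427} + 1648}} = \sqrt{6 + \sqrt{- \frac{36948955}{3153 \cdot 18091} + 1648}} = \sqrt{6 + \sqrt{\left(- \frac{36948955}{3153}\right) \frac{1}{18091} + 1648}} = \sqrt{6 + \sqrt{- \frac{36948955}{57040923} + 1648}} = \sqrt{6 + \sqrt{\frac{93966492149}{57040923}}} = \sqrt{6 + \frac{\sqrt{5359935443251213527}}{57040923}}$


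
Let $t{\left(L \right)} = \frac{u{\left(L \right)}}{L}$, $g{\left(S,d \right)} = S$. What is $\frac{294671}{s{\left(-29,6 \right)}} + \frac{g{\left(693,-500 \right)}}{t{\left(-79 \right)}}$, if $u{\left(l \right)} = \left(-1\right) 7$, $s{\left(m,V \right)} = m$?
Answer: $- \frac{67862}{29} \approx -2340.1$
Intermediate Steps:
$u{\left(l \right)} = -7$
$t{\left(L \right)} = - \frac{7}{L}$
$\frac{294671}{s{\left(-29,6 \right)}} + \frac{g{\left(693,-500 \right)}}{t{\left(-79 \right)}} = \frac{294671}{-29} + \frac{693}{\left(-7\right) \frac{1}{-79}} = 294671 \left(- \frac{1}{29}\right) + \frac{693}{\left(-7\right) \left(- \frac{1}{79}\right)} = - \frac{294671}{29} + \frac{693}{\frac{7}{79}} = - \frac{294671}{29} + 693 \cdot \frac{79}{7} = - \frac{294671}{29} + 7821 = - \frac{67862}{29}$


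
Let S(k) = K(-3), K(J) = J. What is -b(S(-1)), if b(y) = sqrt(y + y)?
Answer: -I*sqrt(6) ≈ -2.4495*I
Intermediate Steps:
S(k) = -3
b(y) = sqrt(2)*sqrt(y) (b(y) = sqrt(2*y) = sqrt(2)*sqrt(y))
-b(S(-1)) = -sqrt(2)*sqrt(-3) = -sqrt(2)*I*sqrt(3) = -I*sqrt(6)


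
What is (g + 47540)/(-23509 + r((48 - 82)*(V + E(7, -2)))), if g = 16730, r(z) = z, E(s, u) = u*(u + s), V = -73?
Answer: -64270/20687 ≈ -3.1068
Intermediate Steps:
E(s, u) = u*(s + u)
(g + 47540)/(-23509 + r((48 - 82)*(V + E(7, -2)))) = (16730 + 47540)/(-23509 + (48 - 82)*(-73 - 2*(7 - 2))) = 64270/(-23509 - 34*(-73 - 2*5)) = 64270/(-23509 - 34*(-73 - 10)) = 64270/(-23509 - 34*(-83)) = 64270/(-23509 + 2822) = 64270/(-20687) = 64270*(-1/20687) = -64270/20687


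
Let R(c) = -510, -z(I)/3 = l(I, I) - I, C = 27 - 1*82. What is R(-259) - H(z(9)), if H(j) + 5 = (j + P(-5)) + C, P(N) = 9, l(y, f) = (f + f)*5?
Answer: -216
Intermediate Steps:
l(y, f) = 10*f (l(y, f) = (2*f)*5 = 10*f)
C = -55 (C = 27 - 82 = -55)
z(I) = -27*I (z(I) = -3*(10*I - I) = -27*I)
H(j) = -51 + j (H(j) = -5 + ((j + 9) - 55) = -5 + ((9 + j) - 55) = -5 + (-46 + j) = -51 + j)
R(-259) - H(z(9)) = -510 - (-51 - 27*9) = -510 - (-51 - 243) = -510 - 1*(-294) = -510 + 294 = -216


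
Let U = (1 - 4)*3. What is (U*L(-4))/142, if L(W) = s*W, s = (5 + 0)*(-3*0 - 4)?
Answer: -360/71 ≈ -5.0704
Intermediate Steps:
U = -9 (U = -3*3 = -9)
s = -20 (s = 5*(0 - 4) = 5*(-4) = -20)
L(W) = -20*W
(U*L(-4))/142 = -(-180)*(-4)/142 = -9*80*(1/142) = -720*1/142 = -360/71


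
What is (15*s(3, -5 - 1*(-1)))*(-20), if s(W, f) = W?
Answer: -900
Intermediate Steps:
(15*s(3, -5 - 1*(-1)))*(-20) = (15*3)*(-20) = 45*(-20) = -900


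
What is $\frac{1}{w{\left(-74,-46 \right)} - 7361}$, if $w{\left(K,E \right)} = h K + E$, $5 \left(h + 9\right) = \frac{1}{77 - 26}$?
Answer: $- \frac{255}{1719029} \approx -0.00014834$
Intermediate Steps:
$h = - \frac{2294}{255}$ ($h = -9 + \frac{1}{5 \left(77 - 26\right)} = -9 + \frac{1}{5 \cdot 51} = -9 + \frac{1}{5} \cdot \frac{1}{51} = -9 + \frac{1}{255} = - \frac{2294}{255} \approx -8.9961$)
$w{\left(K,E \right)} = E - \frac{2294 K}{255}$ ($w{\left(K,E \right)} = - \frac{2294 K}{255} + E = E - \frac{2294 K}{255}$)
$\frac{1}{w{\left(-74,-46 \right)} - 7361} = \frac{1}{\left(-46 - - \frac{169756}{255}\right) - 7361} = \frac{1}{\left(-46 + \frac{169756}{255}\right) - 7361} = \frac{1}{\frac{158026}{255} - 7361} = \frac{1}{- \frac{1719029}{255}} = - \frac{255}{1719029}$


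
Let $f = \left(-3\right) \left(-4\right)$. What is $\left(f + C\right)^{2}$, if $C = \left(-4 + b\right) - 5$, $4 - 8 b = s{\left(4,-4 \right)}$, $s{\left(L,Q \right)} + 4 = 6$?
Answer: $\frac{169}{16} \approx 10.563$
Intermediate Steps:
$s{\left(L,Q \right)} = 2$ ($s{\left(L,Q \right)} = -4 + 6 = 2$)
$b = \frac{1}{4}$ ($b = \frac{1}{2} - \frac{1}{4} = \frac{1}{4} \approx 0.25$)
$f = 12$
$C = - \frac{35}{4}$ ($C = \left(-4 + \frac{1}{4}\right) - 5 = - \frac{15}{4} - 5 = - \frac{35}{4} \approx -8.75$)
$\left(f + C\right)^{2} = \left(12 - \frac{35}{4}\right)^{2} = \left(\frac{13}{4}\right)^{2} = \frac{169}{16}$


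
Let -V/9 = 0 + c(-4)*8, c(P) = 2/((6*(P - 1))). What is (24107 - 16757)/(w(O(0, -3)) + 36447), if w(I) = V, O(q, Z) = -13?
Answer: 1750/8679 ≈ 0.20164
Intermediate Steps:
c(P) = 2/(-6 + 6*P) (c(P) = 2/((6*(-1 + P))) = 2/(-6 + 6*P))
V = 24/5 (V = -9*(0 + (1/(3*(-1 - 4)))*8) = -9*(0 + ((1/3)/(-5))*8) = -9*(0 + ((1/3)*(-1/5))*8) = -9*(0 - 1/15*8) = -9*(0 - 8/15) = -9*(-8/15) = 24/5 ≈ 4.8000)
w(I) = 24/5
(24107 - 16757)/(w(O(0, -3)) + 36447) = (24107 - 16757)/(24/5 + 36447) = 7350/(182259/5) = 7350*(5/182259) = 1750/8679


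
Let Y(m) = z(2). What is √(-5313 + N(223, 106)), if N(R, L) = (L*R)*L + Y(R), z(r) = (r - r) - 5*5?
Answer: 3*√277810 ≈ 1581.2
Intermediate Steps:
z(r) = -25 (z(r) = 0 - 25 = -25)
Y(m) = -25
N(R, L) = -25 + R*L² (N(R, L) = (L*R)*L - 25 = R*L² - 25 = -25 + R*L²)
√(-5313 + N(223, 106)) = √(-5313 + (-25 + 223*106²)) = √(-5313 + (-25 + 223*11236)) = √(-5313 + (-25 + 2505628)) = √(-5313 + 2505603) = √2500290 = 3*√277810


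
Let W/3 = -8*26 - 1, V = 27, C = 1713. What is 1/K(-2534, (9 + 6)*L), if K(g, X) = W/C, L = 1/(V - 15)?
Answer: -571/209 ≈ -2.7321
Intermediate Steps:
L = 1/12 (L = 1/(27 - 15) = 1/12 ≈ 0.083333)
W = -627 (W = 3*(-8*26 - 1) = 3*(-208 - 1) = 3*(-209) = -627)
K(g, X) = -209/571 (K(g, X) = -627/1713 = -627*1/1713 = -209/571)
1/K(-2534, (9 + 6)*L) = 1/(-209/571) = -571/209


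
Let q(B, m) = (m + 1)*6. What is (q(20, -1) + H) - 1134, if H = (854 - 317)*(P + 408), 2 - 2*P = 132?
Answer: 183057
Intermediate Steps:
q(B, m) = 6 + 6*m (q(B, m) = (1 + m)*6 = 6 + 6*m)
P = -65 (P = 1 - ½*132 = 1 - 66 = -65)
H = 184191 (H = (854 - 317)*(-65 + 408) = 537*343 = 184191)
(q(20, -1) + H) - 1134 = ((6 + 6*(-1)) + 184191) - 1134 = ((6 - 6) + 184191) - 1134 = (0 + 184191) - 1134 = 184191 - 1134 = 183057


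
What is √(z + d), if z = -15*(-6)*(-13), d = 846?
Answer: 18*I ≈ 18.0*I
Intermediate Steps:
z = -1170 (z = 90*(-13) = -1170)
√(z + d) = √(-1170 + 846) = √(-324) = 18*I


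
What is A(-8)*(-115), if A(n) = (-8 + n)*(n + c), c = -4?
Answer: -22080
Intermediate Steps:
A(n) = (-8 + n)*(-4 + n) (A(n) = (-8 + n)*(n - 4) = (-8 + n)*(-4 + n))
A(-8)*(-115) = (32 + (-8)² - 12*(-8))*(-115) = (32 + 64 + 96)*(-115) = 192*(-115) = -22080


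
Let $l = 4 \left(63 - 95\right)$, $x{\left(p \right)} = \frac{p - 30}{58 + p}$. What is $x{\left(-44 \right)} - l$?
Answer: $\frac{859}{7} \approx 122.71$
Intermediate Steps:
$x{\left(p \right)} = \frac{-30 + p}{58 + p}$
$l = -128$ ($l = 4 \left(-32\right) = -128$)
$x{\left(-44 \right)} - l = \frac{-30 - 44}{58 - 44} - -128 = \frac{1}{14} \left(-74\right) + 128 = - \frac{37}{7} + 128 = \frac{859}{7}$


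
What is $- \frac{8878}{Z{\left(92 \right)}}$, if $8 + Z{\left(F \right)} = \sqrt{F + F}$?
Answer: $- \frac{8878}{15} - \frac{4439 \sqrt{46}}{30} \approx -1595.4$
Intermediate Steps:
$Z{\left(F \right)} = -8 + \sqrt{2} \sqrt{F}$ ($Z{\left(F \right)} = -8 + \sqrt{F + F} = -8 + \sqrt{2 F} = -8 + \sqrt{2} \sqrt{F}$)
$- \frac{8878}{Z{\left(92 \right)}} = - \frac{8878}{-8 + \sqrt{2} \sqrt{92}} = - \frac{8878}{-8 + \sqrt{2} \cdot 2 \sqrt{23}} = - \frac{8878}{-8 + 2 \sqrt{46}}$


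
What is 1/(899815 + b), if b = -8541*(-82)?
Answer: 1/1600177 ≈ 6.2493e-7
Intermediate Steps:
b = 700362
1/(899815 + b) = 1/(899815 + 700362) = 1/1600177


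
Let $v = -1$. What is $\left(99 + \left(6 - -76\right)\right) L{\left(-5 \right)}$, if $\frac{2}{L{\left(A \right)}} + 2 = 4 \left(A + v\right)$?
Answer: $- \frac{181}{13} \approx -13.923$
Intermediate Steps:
$L{\left(A \right)} = \frac{2}{-6 + 4 A}$ ($L{\left(A \right)} = \frac{2}{-2 + 4 \left(A - 1\right)} = \frac{2}{-2 + 4 \left(-1 + A\right)} = \frac{2}{-2 + \left(-4 + 4 A\right)} = \frac{2}{-6 + 4 A}$)
$\left(99 + \left(6 - -76\right)\right) L{\left(-5 \right)} = \frac{99 + \left(6 - -76\right)}{-3 + 2 \left(-5\right)} = \frac{99 + \left(6 + 76\right)}{-3 - 10} = \frac{99 + 82}{-13} = 181 \left(- \frac{1}{13}\right) = - \frac{181}{13}$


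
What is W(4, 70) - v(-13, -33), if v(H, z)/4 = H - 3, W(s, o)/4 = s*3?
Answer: 112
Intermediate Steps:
W(s, o) = 12*s (W(s, o) = 4*(s*3) = 4*(3*s) = 12*s)
v(H, z) = -12 + 4*H (v(H, z) = 4*(H - 3) = 4*(-3 + H) = -12 + 4*H)
W(4, 70) - v(-13, -33) = 12*4 - (-12 + 4*(-13)) = 48 - (-12 - 52) = 48 - 1*(-64) = 48 + 64 = 112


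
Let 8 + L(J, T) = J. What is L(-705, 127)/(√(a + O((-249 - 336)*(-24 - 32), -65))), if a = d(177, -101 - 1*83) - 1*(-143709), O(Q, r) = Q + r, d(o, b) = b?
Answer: -713*√4895/29370 ≈ -1.6985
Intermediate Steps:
L(J, T) = -8 + J
a = 143525 (a = (-101 - 1*83) - 1*(-143709) = (-101 - 83) + 143709 = -184 + 143709 = 143525)
L(-705, 127)/(√(a + O((-249 - 336)*(-24 - 32), -65))) = (-8 - 705)/(√(143525 + ((-249 - 336)*(-24 - 32) - 65))) = -713/√(143525 + (-585*(-56) - 65)) = -713/√(143525 + (32760 - 65)) = -713/√(143525 + 32695) = -713*√4895/29370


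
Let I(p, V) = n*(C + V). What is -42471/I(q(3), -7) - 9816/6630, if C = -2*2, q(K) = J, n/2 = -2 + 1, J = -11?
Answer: -4269677/2210 ≈ -1932.0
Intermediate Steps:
n = -2 (n = 2*(-2 + 1) = 2*(-1) = -2)
q(K) = -11
C = -4
I(p, V) = 8 - 2*V (I(p, V) = -2*(-4 + V) = 8 - 2*V)
-42471/I(q(3), -7) - 9816/6630 = -42471/(8 - 2*(-7)) - 9816/6630 = -42471/(8 + 14) - 9816*1/6630 = -42471/22 - 1636/1105 = -42471*1/22 - 1636/1105 = -3861/2 - 1636/1105 = -4269677/2210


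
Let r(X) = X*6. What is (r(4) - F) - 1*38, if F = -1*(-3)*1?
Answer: -17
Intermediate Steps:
r(X) = 6*X
F = 3 (F = 3*1 = 3)
(r(4) - F) - 1*38 = (6*4 - 1*3) - 1*38 = (24 - 3) - 38 = 21 - 38 = -17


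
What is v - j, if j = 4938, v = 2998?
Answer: -1940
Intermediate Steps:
v - j = 2998 - 1*4938 = 2998 - 4938 = -1940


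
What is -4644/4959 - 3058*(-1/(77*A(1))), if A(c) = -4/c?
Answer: -83813/7714 ≈ -10.865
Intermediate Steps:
-4644/4959 - 3058*(-1/(77*A(1))) = -4644/4959 - 3058/((-(-308)/1)) = -4644*1/4959 - 3058/((-(-308))) = -516/551 - 3058/((-77*(-4))) = -516/551 - 3058/308 = -516/551 - 3058*1/308 = -516/551 - 139/14 = -83813/7714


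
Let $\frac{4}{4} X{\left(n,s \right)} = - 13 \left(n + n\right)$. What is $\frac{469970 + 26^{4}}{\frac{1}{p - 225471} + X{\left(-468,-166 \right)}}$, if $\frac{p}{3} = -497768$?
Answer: $\frac{1593211611150}{20914054199} \approx 76.179$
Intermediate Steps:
$p = -1493304$ ($p = 3 \left(-497768\right) = -1493304$)
$X{\left(n,s \right)} = - 26 n$ ($X{\left(n,s \right)} = - 13 \left(n + n\right) = - 13 \cdot 2 n = - 26 n$)
$\frac{469970 + 26^{4}}{\frac{1}{p - 225471} + X{\left(-468,-166 \right)}} = \frac{469970 + 26^{4}}{\frac{1}{-1493304 - 225471} - -12168} = \frac{469970 + 456976}{\frac{1}{-1718775} + 12168} = \frac{926946}{- \frac{1}{1718775} + 12168} = \frac{926946}{\frac{20914054199}{1718775}} = 926946 \cdot \frac{1718775}{20914054199} = \frac{1593211611150}{20914054199}$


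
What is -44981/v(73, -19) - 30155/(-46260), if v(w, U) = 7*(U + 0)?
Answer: 416966335/1230516 ≈ 338.85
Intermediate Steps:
v(w, U) = 7*U
-44981/v(73, -19) - 30155/(-46260) = -44981/(7*(-19)) - 30155/(-46260) = -44981/(-133) - 30155*(-1/46260) = -44981*(-1/133) + 6031/9252 = 44981/133 + 6031/9252 = 416966335/1230516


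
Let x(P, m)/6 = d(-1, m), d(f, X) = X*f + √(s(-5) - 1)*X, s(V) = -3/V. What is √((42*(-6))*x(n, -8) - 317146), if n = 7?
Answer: √(-8231050 + 60480*I*√10)/5 ≈ 6.6658 + 573.83*I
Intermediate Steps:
d(f, X) = X*f + I*X*√10/5 (d(f, X) = X*f + √(-3/(-5) - 1)*X = X*f + √(-3*(-⅕) - 1)*X = X*f + √(⅗ - 1)*X = X*f + √(-⅖)*X = X*f + (I*√10/5)*X = X*f + I*X*√10/5)
x(P, m) = 6*m*(-5 + I*√10)/5 (x(P, m) = 6*(m*(5*(-1) + I*√10)/5) = 6*(m*(-5 + I*√10)/5) = 6*m*(-5 + I*√10)/5)
√((42*(-6))*x(n, -8) - 317146) = √((42*(-6))*((6/5)*(-8)*(-5 + I*√10)) - 317146) = √(-252*(48 - 48*I*√10/5) - 317146) = √((-12096 + 12096*I*√10/5) - 317146) = √(-329242 + 12096*I*√10/5)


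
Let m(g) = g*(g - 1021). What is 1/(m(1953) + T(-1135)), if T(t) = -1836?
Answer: 1/1818360 ≈ 5.4995e-7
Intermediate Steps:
m(g) = g*(-1021 + g)
1/(m(1953) + T(-1135)) = 1/(1953*(-1021 + 1953) - 1836) = 1/(1953*932 - 1836) = 1/(1820196 - 1836) = 1/1818360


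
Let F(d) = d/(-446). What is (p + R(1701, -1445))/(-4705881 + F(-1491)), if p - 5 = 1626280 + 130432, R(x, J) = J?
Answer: -782851312/2098821435 ≈ -0.37300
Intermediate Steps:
p = 1756717 (p = 5 + (1626280 + 130432) = 5 + 1756712 = 1756717)
F(d) = -d/446 (F(d) = d*(-1/446) = -d/446)
(p + R(1701, -1445))/(-4705881 + F(-1491)) = (1756717 - 1445)/(-4705881 - 1/446*(-1491)) = 1755272/(-4705881 + 1491/446) = 1755272/(-2098821435/446) = 1755272*(-446/2098821435) = -782851312/2098821435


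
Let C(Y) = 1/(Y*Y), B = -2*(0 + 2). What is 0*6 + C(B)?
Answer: 1/16 ≈ 0.062500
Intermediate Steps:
B = -4 (B = -2*2 = -4)
C(Y) = Y⁻²
0*6 + C(B) = 0*6 + (-4)⁻² = 0 + 1/16 = 1/16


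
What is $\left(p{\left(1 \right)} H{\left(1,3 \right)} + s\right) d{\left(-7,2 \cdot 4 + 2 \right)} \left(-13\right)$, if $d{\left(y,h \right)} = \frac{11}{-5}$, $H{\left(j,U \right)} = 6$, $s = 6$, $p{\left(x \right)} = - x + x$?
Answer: $\frac{858}{5} \approx 171.6$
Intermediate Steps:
$p{\left(x \right)} = 0$
$d{\left(y,h \right)} = - \frac{11}{5}$ ($d{\left(y,h \right)} = 11 \left(- \frac{1}{5}\right) = - \frac{11}{5}$)
$\left(p{\left(1 \right)} H{\left(1,3 \right)} + s\right) d{\left(-7,2 \cdot 4 + 2 \right)} \left(-13\right) = \left(0 \cdot 6 + 6\right) \left(- \frac{11}{5}\right) \left(-13\right) = \left(0 + 6\right) \left(- \frac{11}{5}\right) \left(-13\right) = 6 \left(- \frac{11}{5}\right) \left(-13\right) = \left(- \frac{66}{5}\right) \left(-13\right) = \frac{858}{5}$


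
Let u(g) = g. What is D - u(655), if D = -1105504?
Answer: -1106159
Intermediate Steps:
D - u(655) = -1105504 - 1*655 = -1105504 - 655 = -1106159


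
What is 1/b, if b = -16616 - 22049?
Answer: -1/38665 ≈ -2.5863e-5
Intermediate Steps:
b = -38665
1/b = 1/(-38665) = -1/38665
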